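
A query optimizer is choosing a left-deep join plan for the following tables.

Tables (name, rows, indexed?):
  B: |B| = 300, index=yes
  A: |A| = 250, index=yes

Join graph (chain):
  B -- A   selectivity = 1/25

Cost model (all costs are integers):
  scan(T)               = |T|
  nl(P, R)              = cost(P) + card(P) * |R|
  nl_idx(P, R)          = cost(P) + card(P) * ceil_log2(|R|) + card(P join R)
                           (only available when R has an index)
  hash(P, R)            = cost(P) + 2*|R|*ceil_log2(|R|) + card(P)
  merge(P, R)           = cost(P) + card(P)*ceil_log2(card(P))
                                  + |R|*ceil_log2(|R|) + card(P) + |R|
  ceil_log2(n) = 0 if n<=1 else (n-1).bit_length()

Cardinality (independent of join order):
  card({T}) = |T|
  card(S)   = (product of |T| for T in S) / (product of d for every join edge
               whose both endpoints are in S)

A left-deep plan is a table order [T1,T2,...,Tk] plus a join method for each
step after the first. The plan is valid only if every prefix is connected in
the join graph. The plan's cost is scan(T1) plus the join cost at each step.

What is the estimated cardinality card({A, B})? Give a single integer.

3000

Tables in S: A(250), B(300)
Edges inside S: B-A(d=25)
numerator = 250 * 300 = 75000
denominator = 25 = 25
card(S) = 75000 / 25 = 3000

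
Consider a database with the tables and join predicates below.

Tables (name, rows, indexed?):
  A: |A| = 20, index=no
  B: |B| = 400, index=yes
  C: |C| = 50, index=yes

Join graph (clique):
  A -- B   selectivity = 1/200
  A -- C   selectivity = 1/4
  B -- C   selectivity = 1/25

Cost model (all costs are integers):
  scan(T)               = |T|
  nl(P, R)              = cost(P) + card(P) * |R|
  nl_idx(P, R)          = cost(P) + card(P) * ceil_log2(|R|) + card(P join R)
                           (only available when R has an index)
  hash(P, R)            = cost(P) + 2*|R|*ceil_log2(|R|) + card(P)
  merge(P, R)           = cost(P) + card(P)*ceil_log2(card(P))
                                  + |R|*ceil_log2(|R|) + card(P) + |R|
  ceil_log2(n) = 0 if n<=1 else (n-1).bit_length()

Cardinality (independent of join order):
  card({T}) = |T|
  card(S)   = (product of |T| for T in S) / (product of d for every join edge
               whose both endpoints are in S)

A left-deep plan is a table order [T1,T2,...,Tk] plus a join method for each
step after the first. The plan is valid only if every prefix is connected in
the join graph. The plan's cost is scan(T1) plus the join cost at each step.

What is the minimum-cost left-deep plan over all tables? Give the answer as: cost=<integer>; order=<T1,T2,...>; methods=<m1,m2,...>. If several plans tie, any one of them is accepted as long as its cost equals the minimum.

cost=500; order=A,B,C; methods=nl_idx,nl_idx

Selinger DP (subsets sized 1..n):
  {A}: scan cost=20, card=20
  {B}: scan cost=400, card=400
  {C}: scan cost=50, card=50
  {AB}: card=40; try (B,nl_idx)→240, (A,hash)→1000, (B,merge)→4140, (A,merge)→4520, (B,hash)→7240, (B,nl)→8020 …(+1); best=240 via (B,nl_idx)
  {AC}: card=250; try (A,hash)→300, (C,nl_idx)→390, (C,merge)→490, (A,merge)→520, (C,hash)→640, (C,nl)→1020 …(+1); best=300 via (A,hash)
  {BC}: card=800; try (B,nl_idx)→1300, (C,hash)→1400, (C,nl_idx)→3600, (B,merge)→4400, (C,merge)→4750, (B,hash)→7300 …(+2); best=1300 via (B,nl_idx)
  {ABC}: card=20; try (C,nl_idx)→500, (C,merge)→870, (C,hash)→880, (C,nl)→2240, (A,hash)→2300, (B,nl_idx)→2570 …(+5); best=500 via (C,nl_idx)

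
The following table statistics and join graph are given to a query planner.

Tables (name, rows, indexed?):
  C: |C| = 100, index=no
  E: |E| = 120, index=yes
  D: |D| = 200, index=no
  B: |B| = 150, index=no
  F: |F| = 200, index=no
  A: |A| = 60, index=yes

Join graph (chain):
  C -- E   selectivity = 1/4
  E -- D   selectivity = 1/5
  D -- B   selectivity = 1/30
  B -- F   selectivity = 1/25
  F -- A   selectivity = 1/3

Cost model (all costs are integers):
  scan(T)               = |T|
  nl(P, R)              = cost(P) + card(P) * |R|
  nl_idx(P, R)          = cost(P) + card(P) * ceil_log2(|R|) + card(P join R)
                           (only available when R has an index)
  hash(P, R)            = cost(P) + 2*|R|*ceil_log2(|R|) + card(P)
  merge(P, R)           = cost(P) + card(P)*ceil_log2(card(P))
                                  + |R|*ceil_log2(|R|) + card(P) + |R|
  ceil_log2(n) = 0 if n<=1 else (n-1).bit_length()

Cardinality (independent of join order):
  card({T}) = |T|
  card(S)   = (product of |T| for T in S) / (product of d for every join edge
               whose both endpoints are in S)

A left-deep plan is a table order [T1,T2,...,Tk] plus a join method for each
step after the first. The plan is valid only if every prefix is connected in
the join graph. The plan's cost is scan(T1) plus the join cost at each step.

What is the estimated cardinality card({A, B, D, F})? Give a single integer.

Tables in S: A(60), B(150), D(200), F(200)
Edges inside S: D-B(d=30), B-F(d=25), F-A(d=3)
numerator = 60 * 150 * 200 * 200 = 360000000
denominator = 30 * 25 * 3 = 2250
card(S) = 360000000 / 2250 = 160000

160000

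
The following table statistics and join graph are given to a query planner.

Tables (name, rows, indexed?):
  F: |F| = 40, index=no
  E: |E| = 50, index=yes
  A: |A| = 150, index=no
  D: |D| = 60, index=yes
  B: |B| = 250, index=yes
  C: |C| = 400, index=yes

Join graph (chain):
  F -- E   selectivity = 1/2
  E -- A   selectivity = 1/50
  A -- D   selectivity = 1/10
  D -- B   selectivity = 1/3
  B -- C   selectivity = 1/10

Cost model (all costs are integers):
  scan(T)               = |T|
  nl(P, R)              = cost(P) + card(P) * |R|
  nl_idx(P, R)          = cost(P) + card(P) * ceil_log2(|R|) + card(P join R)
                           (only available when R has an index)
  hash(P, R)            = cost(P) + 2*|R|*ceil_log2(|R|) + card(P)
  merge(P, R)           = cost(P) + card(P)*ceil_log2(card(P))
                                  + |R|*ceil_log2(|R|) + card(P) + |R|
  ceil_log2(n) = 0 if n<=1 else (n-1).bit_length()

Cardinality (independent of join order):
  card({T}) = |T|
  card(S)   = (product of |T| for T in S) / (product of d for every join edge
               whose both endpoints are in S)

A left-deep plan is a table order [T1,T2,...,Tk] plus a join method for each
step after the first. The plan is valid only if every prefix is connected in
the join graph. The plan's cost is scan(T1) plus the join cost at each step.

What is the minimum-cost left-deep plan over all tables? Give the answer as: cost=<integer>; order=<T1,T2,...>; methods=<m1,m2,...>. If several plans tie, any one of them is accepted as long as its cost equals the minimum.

cost=1532350; order=A,E,D,F,B,C; methods=hash,hash,hash,hash,hash

Selinger DP (subsets sized 1..n):
  {F}: scan cost=40, card=40
  {E}: scan cost=50, card=50
  {A}: scan cost=150, card=150
  {D}: scan cost=60, card=60
  {B}: scan cost=250, card=250
  {C}: scan cost=400, card=400
  {EF}: card=1000; try (F,hash)→580, (E,merge)→670, (F,merge)→680, (E,hash)→680, (E,nl_idx)→1280, (E,nl)→2040 …(+1); best=580 via (F,hash)
  {AE}: card=150; try (E,hash)→900, (E,nl_idx)→1200, (A,merge)→1750, (E,merge)→1850, (A,hash)→2500, (A,nl)→7550 …(+1); best=900 via (E,hash)
  {AD}: card=900; try (D,hash)→1020, (A,merge)→1830, (D,merge)→1920, (D,nl_idx)→1950, (A,hash)→2520, (A,nl)→9060 …(+1); best=1020 via (D,hash)
  {BD}: card=5000; try (D,hash)→1220, (B,merge)→2730, (D,merge)→2920, (B,hash)→4120, (B,nl_idx)→5540, (D,nl_idx)→6750 …(+2); best=1220 via (D,hash)
  {BC}: card=10000; try (B,hash)→4800, (C,merge)→6500, (B,merge)→6650, (C,hash)→7700, (C,nl_idx)→12500, (B,nl_idx)→13600 …(+2); best=4800 via (B,hash)
  {AEF}: card=3000; try (F,hash)→1530, (F,merge)→2530, (A,hash)→3980, (F,nl)→6900, (A,merge)→12930, (A,nl)→150580; best=1530 via (F,hash)
  {ADE}: card=900; try (D,hash)→1770, (E,hash)→2520, (D,merge)→2670, (D,nl_idx)→2700, (E,nl_idx)→7320, (D,nl)→9900 …(+2); best=1770 via (D,hash)
  {ABD}: card=75000; try (B,hash)→5920, (A,hash)→8620, (B,merge)→13170, (A,merge)→72570, (B,nl_idx)→83220, (B,nl)→226020 …(+1); best=5920 via (B,hash)
  {BCD}: card=200000; try (C,hash)→13420, (D,hash)→15520, (C,merge)→75220, (D,merge)→155220, (C,nl_idx)→246220, (D,nl_idx)→264800 …(+2); best=13420 via (C,hash)
  {ADEF}: card=18000; try (F,hash)→3150, (D,hash)→5250, (F,merge)→11950, (D,nl_idx)→37530, (F,nl)→37770, (D,merge)→40950 …(+1); best=3150 via (F,hash)
  {ABDE}: card=75000; try (B,hash)→6670, (B,merge)→13920, (E,hash)→81520, (B,nl_idx)→83970, (B,nl)→226770, (E,nl_idx)→530920 …(+2); best=6670 via (B,hash)
  {ABCD}: card=3000000; try (C,hash)→88120, (A,hash)→215820, (C,merge)→1359920, (C,nl_idx)→3680920, (A,merge)→3814770, (C,nl)→30005920 …(+1); best=88120 via (C,hash)
  {ABDEF}: card=1500000; try (B,hash)→25150, (F,hash)→82150, (B,merge)→293400, (F,merge)→1356950, (B,nl_idx)→1647150, (F,nl)→3006670 …(+1); best=25150 via (B,hash)
  {ABCDE}: card=3000000; try (C,hash)→88870, (C,merge)→1360670, (E,hash)→3088720, (C,nl_idx)→3681670, (E,nl_idx)→21088120, (C,nl)→30006670 …(+2); best=88870 via (C,hash)
  {ABCDEF}: card=60000000; try (C,hash)→1532350, (F,hash)→3089350, (C,merge)→33029150, (F,merge)→69089150, (C,nl_idx)→73525150, (F,nl)→120088870 …(+1); best=1532350 via (C,hash)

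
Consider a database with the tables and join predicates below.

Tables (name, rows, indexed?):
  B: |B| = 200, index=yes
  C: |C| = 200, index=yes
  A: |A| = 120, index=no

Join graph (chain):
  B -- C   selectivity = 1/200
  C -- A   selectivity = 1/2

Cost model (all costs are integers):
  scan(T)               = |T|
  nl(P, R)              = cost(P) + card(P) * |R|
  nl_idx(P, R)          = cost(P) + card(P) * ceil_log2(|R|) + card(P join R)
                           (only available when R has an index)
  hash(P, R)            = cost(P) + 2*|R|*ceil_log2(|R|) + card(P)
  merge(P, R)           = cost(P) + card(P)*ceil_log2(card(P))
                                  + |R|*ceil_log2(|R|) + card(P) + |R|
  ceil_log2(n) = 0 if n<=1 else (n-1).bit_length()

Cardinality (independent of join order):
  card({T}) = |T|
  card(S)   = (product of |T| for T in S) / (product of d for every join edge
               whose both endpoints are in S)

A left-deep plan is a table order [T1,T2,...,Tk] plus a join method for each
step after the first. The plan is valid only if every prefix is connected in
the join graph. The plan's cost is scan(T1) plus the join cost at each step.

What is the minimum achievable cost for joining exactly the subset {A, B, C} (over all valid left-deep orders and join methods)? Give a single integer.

3880

Selinger DP over subsets of {A,B,C}:
  {B}: scan cost=200, card=200
  {C}: scan cost=200, card=200
  {A}: scan cost=120, card=120
  {BC}: card=200; try (C,nl_idx)→2000, (B,nl_idx)→2000, (C,hash)→3600, (B,hash)→3600, (C,merge)→3800, (B,merge)→3800 …(+2); best=2000 via (C,nl_idx)
  {AC}: card=12000; try (A,hash)→2080, (C,merge)→2880, (A,merge)→2960, (C,hash)→3440, (C,nl_idx)→13080, (C,nl)→24120 …(+1); best=2080 via (A,hash)
  {ABC}: card=12000; try (A,hash)→3880, (A,merge)→4760, (B,hash)→17280, (A,nl)→26000, (B,nl_idx)→110080, (B,merge)→183880 …(+1); best=3880 via (A,hash)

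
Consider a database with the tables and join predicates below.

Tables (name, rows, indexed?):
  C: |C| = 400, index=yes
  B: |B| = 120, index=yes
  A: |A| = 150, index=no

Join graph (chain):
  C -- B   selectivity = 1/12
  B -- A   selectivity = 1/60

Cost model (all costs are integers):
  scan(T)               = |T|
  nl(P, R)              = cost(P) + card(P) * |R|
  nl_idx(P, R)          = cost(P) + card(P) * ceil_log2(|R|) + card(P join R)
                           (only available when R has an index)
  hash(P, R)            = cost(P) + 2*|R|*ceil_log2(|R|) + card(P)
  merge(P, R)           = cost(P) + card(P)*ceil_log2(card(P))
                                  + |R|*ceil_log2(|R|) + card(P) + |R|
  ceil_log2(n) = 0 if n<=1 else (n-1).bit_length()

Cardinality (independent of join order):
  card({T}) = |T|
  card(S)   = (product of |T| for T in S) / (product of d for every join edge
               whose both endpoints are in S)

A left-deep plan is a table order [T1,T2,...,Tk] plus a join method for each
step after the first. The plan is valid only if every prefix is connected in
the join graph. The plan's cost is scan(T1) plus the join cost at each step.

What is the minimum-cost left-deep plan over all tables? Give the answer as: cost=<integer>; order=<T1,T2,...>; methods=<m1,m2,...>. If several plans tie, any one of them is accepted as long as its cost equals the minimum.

cost=8500; order=A,B,C; methods=nl_idx,merge

Selinger DP (subsets sized 1..n):
  {C}: scan cost=400, card=400
  {B}: scan cost=120, card=120
  {A}: scan cost=150, card=150
  {BC}: card=4000; try (B,hash)→2480, (C,merge)→5080, (C,nl_idx)→5200, (B,merge)→5360, (B,nl_idx)→7200, (C,hash)→7440 …(+2); best=2480 via (B,hash)
  {AB}: card=300; try (B,nl_idx)→1500, (B,hash)→1980, (A,merge)→2430, (B,merge)→2460, (A,hash)→2640, (A,nl)→18120 …(+1); best=1500 via (B,nl_idx)
  {ABC}: card=10000; try (C,merge)→8500, (A,hash)→8880, (C,hash)→9000, (C,nl_idx)→14200, (A,merge)→55830, (C,nl)→121500 …(+1); best=8500 via (C,merge)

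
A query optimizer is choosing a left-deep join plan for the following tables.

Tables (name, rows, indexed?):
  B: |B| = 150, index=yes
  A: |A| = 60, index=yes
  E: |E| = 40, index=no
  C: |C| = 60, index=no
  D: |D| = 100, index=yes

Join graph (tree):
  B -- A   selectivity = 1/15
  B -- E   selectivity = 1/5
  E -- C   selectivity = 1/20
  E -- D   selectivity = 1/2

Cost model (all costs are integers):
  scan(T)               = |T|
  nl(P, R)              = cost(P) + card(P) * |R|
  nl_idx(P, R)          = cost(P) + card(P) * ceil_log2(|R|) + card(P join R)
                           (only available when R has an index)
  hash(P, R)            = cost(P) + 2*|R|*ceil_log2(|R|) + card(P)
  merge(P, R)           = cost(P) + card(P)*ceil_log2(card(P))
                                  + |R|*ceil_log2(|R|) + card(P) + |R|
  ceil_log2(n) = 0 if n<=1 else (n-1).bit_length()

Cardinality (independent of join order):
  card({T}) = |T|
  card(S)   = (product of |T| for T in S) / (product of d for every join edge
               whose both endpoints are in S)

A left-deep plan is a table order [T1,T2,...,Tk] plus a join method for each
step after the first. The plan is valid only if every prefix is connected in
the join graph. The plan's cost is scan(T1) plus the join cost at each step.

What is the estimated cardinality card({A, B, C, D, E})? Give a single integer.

Tables in S: A(60), B(150), C(60), D(100), E(40)
Edges inside S: B-A(d=15), B-E(d=5), E-C(d=20), E-D(d=2)
numerator = 60 * 150 * 60 * 100 * 40 = 2160000000
denominator = 15 * 5 * 20 * 2 = 3000
card(S) = 2160000000 / 3000 = 720000

720000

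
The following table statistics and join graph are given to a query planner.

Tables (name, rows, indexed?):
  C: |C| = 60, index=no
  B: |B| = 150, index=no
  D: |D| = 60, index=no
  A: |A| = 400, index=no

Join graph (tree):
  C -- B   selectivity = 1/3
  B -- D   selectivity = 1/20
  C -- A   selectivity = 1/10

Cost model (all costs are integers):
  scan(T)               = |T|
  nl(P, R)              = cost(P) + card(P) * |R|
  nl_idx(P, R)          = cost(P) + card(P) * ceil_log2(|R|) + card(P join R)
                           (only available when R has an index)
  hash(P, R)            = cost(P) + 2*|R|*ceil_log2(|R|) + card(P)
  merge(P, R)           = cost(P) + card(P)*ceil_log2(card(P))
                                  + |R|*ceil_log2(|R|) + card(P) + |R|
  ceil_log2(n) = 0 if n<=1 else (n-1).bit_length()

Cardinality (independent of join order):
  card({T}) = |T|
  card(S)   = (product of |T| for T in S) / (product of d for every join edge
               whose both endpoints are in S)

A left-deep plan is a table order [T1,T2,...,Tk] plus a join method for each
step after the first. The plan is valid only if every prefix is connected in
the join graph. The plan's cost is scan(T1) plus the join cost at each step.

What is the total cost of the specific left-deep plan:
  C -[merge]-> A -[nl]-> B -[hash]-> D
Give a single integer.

485200

step 1: scan C: cost=60, card=60
step 2: join A via merge
    card(P join A) = 60*400/(10) = 2400
    cost = 60 + 60*6 + 400*9 + 60 + 400 = 4480
step 3: join B via nl
    card(P join B) = 2400*150/(3) = 120000
    cost = 4480 + 2400*150 = 364480
step 4: join D via hash
    card(P join D) = 120000*60/(20) = 360000
    cost = 364480 + 2*60*6 + 120000 = 485200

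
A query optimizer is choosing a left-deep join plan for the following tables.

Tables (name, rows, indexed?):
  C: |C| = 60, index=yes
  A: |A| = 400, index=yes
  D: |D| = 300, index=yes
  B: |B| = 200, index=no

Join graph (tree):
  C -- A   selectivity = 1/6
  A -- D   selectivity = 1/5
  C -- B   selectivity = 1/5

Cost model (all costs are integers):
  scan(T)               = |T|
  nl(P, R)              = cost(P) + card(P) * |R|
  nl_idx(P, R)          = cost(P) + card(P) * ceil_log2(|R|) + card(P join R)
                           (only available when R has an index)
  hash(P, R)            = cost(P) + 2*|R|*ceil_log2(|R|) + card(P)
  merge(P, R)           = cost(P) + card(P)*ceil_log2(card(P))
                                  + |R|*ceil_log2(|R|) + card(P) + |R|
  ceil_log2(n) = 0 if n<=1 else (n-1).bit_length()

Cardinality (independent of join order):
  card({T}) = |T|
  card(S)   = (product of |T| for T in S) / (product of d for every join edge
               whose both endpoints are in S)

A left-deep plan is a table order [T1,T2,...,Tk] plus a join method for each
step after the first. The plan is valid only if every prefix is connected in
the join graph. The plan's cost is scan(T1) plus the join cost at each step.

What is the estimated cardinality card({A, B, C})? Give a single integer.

160000

Tables in S: A(400), B(200), C(60)
Edges inside S: C-A(d=6), C-B(d=5)
numerator = 400 * 200 * 60 = 4800000
denominator = 6 * 5 = 30
card(S) = 4800000 / 30 = 160000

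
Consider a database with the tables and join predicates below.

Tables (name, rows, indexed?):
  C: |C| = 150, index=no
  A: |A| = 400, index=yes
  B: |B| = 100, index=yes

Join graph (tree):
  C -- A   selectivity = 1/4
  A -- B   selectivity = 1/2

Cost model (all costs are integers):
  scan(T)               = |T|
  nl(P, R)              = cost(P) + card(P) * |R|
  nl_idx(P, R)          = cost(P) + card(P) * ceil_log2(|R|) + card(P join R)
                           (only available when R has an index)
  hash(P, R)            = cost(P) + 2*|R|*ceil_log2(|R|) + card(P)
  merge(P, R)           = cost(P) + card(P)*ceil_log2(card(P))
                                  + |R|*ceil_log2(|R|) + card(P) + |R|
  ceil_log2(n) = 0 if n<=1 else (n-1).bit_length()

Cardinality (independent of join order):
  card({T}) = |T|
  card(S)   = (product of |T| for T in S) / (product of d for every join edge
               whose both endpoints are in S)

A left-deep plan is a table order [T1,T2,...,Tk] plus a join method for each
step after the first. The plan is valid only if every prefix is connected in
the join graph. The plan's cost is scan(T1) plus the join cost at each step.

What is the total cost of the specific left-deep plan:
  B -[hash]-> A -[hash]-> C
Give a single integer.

29800

step 1: scan B: cost=100, card=100
step 2: join A via hash
    card(P join A) = 100*400/(2) = 20000
    cost = 100 + 2*400*9 + 100 = 7400
step 3: join C via hash
    card(P join C) = 20000*150/(4) = 750000
    cost = 7400 + 2*150*8 + 20000 = 29800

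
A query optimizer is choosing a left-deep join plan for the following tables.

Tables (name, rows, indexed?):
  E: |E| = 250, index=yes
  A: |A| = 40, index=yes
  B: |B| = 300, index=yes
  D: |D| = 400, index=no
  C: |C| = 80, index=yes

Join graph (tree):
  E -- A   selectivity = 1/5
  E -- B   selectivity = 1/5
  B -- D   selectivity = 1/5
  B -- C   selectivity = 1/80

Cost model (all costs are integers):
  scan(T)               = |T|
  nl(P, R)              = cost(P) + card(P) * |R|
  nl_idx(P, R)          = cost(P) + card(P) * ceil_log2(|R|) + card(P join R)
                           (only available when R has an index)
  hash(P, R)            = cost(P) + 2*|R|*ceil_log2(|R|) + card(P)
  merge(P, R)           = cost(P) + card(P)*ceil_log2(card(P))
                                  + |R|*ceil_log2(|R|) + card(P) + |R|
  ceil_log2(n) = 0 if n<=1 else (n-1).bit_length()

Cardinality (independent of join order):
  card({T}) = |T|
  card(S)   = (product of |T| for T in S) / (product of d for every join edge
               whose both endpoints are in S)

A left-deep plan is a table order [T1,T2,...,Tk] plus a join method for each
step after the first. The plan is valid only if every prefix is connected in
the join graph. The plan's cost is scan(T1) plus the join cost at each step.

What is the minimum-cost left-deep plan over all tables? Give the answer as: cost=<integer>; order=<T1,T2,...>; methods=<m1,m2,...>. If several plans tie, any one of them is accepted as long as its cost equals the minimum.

cost=148080; order=C,B,E,A,D; methods=nl_idx,hash,hash,hash

Selinger DP (subsets sized 1..n):
  {E}: scan cost=250, card=250
  {A}: scan cost=40, card=40
  {B}: scan cost=300, card=300
  {D}: scan cost=400, card=400
  {C}: scan cost=80, card=80
  {AE}: card=2000; try (A,hash)→980, (E,nl_idx)→2360, (E,merge)→2570, (A,merge)→2780, (A,nl_idx)→3750, (E,hash)→4080 …(+2); best=980 via (A,hash)
  {BE}: card=15000; try (E,hash)→4600, (B,merge)→5500, (E,merge)→5550, (B,hash)→5900, (B,nl_idx)→17500, (E,nl_idx)→17700 …(+2); best=4600 via (E,hash)
  {BD}: card=24000; try (B,hash)→6200, (D,merge)→7300, (B,merge)→7400, (D,hash)→7800, (B,nl_idx)→28000, (D,nl)→120300 …(+1); best=6200 via (B,hash)
  {BC}: card=300; try (B,nl_idx)→1100, (C,hash)→1720, (C,nl_idx)→2700, (B,merge)→3720, (C,merge)→3940, (B,hash)→5560 …(+2); best=1100 via (B,nl_idx)
  {ABE}: card=120000; try (B,hash)→8380, (A,hash)→20080, (B,merge)→27980, (B,nl_idx)→138980, (A,nl_idx)→214600, (A,merge)→229880 …(+2); best=8380 via (B,hash)
  {BDE}: card=1200000; try (D,hash)→26800, (E,hash)→34200, (D,merge)→233600, (E,merge)→392450, (E,nl_idx)→1398200, (D,nl)→6004600 …(+1); best=26800 via (D,hash)
  {BCE}: card=15000; try (E,hash)→5400, (E,merge)→6350, (E,nl_idx)→18500, (C,hash)→20720, (E,nl)→76100, (C,nl_idx)→124600 …(+2); best=5400 via (E,hash)
  {BCD}: card=24000; try (D,merge)→8100, (D,hash)→8600, (C,hash)→31320, (D,nl)→121100, (C,nl_idx)→198200, (C,merge)→390840 …(+1); best=8100 via (D,merge)
  {ABDE}: card=9600000; try (D,hash)→135580, (A,hash)→1227280, (D,merge)→2172380, (A,nl_idx)→16826800, (A,merge)→26427080, (D,nl)→48008380 …(+1); best=135580 via (D,hash)
  {ABCE}: card=120000; try (A,hash)→20880, (C,hash)→129500, (A,nl_idx)→215400, (A,merge)→230680, (A,nl)→605400, (C,nl_idx)→968380 …(+2); best=20880 via (A,hash)
  {BCDE}: card=1200000; try (D,hash)→27600, (E,hash)→36100, (D,merge)→234400, (E,merge)→394350, (C,hash)→1227920, (E,nl_idx)→1400100 …(+5); best=27600 via (D,hash)
  {ABCDE}: card=9600000; try (D,hash)→148080, (A,hash)→1228080, (D,merge)→2184880, (C,hash)→9736700, (A,nl_idx)→16827600, (A,merge)→26427880 …(+5); best=148080 via (D,hash)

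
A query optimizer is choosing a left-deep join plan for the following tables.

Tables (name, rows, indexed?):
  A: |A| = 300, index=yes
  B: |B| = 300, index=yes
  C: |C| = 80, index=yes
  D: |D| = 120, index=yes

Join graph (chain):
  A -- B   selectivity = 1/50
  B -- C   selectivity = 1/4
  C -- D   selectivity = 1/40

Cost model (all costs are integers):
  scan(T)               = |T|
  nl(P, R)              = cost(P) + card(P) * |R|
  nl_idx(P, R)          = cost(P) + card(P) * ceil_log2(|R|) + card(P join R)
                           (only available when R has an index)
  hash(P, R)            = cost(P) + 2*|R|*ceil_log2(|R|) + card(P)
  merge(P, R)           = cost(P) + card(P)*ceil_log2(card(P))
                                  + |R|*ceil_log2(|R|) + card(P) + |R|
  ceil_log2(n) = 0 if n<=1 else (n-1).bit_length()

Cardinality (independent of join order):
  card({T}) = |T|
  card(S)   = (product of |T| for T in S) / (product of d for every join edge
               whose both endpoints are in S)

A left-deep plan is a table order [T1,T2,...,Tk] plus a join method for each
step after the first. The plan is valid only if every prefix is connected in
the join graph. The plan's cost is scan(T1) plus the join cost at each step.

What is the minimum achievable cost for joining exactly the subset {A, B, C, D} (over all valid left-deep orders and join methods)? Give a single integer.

Selinger DP over subsets of {A,B,C,D}:
  {A}: scan cost=300, card=300
  {B}: scan cost=300, card=300
  {C}: scan cost=80, card=80
  {D}: scan cost=120, card=120
  {AB}: card=1800; try (B,nl_idx)→4800, (A,nl_idx)→4800, (B,hash)→6000, (A,hash)→6000, (B,merge)→6300, (A,merge)→6300 …(+2); best=4800 via (B,nl_idx)
  {BC}: card=6000; try (C,hash)→1720, (B,merge)→3720, (C,merge)→3940, (B,hash)→5560, (B,nl_idx)→6800, (C,nl_idx)→8400 …(+2); best=1720 via (C,hash)
  {CD}: card=240; try (D,nl_idx)→880, (C,nl_idx)→1200, (C,hash)→1360, (D,merge)→1680, (C,merge)→1720, (D,hash)→1840 …(+2); best=880 via (D,nl_idx)
  {ABC}: card=36000; try (C,hash)→7720, (A,hash)→13120, (C,merge)→27040, (C,nl_idx)→53400, (A,merge)→88720, (A,nl_idx)→91720 …(+2); best=7720 via (C,hash)
  {BCD}: card=18000; try (B,merge)→6040, (B,hash)→6520, (D,hash)→9400, (B,nl_idx)→21040, (D,nl_idx)→61720, (B,nl)→72880 …(+2); best=6040 via (B,merge)
  {ABCD}: card=108000; try (A,hash)→29440, (D,hash)→45400, (A,nl_idx)→276040, (A,merge)→297040, (D,nl_idx)→367720, (D,merge)→620680 …(+2); best=29440 via (A,hash)

29440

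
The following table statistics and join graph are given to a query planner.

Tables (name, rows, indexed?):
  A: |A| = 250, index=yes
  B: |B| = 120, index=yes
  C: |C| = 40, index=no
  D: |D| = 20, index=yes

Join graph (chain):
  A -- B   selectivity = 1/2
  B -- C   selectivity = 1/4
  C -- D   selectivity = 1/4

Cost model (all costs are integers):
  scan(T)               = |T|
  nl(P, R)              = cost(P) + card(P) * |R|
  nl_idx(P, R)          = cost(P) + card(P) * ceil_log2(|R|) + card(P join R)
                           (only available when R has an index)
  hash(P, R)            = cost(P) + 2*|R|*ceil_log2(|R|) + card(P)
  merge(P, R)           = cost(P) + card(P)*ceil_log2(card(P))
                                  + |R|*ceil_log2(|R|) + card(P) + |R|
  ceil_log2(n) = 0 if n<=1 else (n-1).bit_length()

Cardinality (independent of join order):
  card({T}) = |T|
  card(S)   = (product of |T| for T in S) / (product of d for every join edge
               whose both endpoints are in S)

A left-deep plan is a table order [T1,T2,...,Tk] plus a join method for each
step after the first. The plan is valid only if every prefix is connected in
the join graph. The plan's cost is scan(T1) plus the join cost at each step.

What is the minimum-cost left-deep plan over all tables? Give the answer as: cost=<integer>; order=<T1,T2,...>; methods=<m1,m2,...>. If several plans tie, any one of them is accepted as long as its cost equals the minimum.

cost=12120; order=B,C,D,A; methods=hash,hash,hash

Selinger DP (subsets sized 1..n):
  {A}: scan cost=250, card=250
  {B}: scan cost=120, card=120
  {C}: scan cost=40, card=40
  {D}: scan cost=20, card=20
  {AB}: card=15000; try (B,hash)→2180, (A,merge)→3330, (B,merge)→3460, (A,hash)→4240, (A,nl_idx)→16080, (B,nl_idx)→17000 …(+2); best=2180 via (B,hash)
  {BC}: card=1200; try (C,hash)→720, (B,merge)→1280, (C,merge)→1360, (B,nl_idx)→1520, (B,hash)→1760, (B,nl)→4840 …(+1); best=720 via (C,hash)
  {CD}: card=200; try (D,hash)→280, (C,merge)→420, (D,merge)→440, (D,nl_idx)→440, (C,hash)→520, (C,nl)→820 …(+1); best=280 via (D,hash)
  {ABC}: card=150000; try (A,hash)→5920, (A,merge)→17370, (C,hash)→17660, (A,nl_idx)→160320, (C,merge)→227460, (A,nl)→300720 …(+1); best=5920 via (A,hash)
  {BCD}: card=6000; try (D,hash)→2120, (B,hash)→2160, (B,merge)→3040, (B,nl_idx)→7680, (D,nl_idx)→12720, (D,merge)→15240 …(+2); best=2120 via (D,hash)
  {ABCD}: card=750000; try (A,hash)→12120, (A,merge)→88370, (D,hash)→156120, (A,nl_idx)→800120, (A,nl)→1502120, (D,nl_idx)→1505920 …(+2); best=12120 via (A,hash)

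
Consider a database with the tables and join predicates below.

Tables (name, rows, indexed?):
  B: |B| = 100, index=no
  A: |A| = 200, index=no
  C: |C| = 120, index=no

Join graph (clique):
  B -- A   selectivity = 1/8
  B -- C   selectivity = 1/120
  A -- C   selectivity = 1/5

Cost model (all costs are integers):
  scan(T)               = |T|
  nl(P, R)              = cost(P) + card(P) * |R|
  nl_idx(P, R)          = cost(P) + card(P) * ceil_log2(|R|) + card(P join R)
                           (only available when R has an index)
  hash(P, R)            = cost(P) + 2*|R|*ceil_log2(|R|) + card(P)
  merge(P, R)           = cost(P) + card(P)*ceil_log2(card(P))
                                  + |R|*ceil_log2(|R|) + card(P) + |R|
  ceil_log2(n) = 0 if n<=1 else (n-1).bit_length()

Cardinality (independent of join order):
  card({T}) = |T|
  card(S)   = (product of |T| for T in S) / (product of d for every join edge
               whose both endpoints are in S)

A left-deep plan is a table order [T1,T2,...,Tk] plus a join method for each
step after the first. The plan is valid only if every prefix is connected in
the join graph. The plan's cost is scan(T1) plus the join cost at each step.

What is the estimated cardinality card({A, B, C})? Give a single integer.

500

Tables in S: A(200), B(100), C(120)
Edges inside S: B-A(d=8), B-C(d=120), A-C(d=5)
numerator = 200 * 100 * 120 = 2400000
denominator = 8 * 120 * 5 = 4800
card(S) = 2400000 / 4800 = 500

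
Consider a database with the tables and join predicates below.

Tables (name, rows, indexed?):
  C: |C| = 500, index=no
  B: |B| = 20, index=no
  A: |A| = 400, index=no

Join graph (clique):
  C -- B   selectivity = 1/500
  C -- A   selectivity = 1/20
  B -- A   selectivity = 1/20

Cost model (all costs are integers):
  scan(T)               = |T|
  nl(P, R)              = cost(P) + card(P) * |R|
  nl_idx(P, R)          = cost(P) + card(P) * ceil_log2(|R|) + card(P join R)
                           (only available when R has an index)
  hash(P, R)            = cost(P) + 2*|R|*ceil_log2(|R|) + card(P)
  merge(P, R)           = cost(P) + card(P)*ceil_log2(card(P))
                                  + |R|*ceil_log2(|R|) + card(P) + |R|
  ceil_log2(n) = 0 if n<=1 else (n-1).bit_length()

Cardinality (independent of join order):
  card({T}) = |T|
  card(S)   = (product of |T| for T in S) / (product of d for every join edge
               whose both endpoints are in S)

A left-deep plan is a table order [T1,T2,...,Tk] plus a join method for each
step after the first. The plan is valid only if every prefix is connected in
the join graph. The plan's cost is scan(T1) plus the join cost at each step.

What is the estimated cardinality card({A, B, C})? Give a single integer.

20

Tables in S: A(400), B(20), C(500)
Edges inside S: C-B(d=500), C-A(d=20), B-A(d=20)
numerator = 400 * 20 * 500 = 4000000
denominator = 500 * 20 * 20 = 200000
card(S) = 4000000 / 200000 = 20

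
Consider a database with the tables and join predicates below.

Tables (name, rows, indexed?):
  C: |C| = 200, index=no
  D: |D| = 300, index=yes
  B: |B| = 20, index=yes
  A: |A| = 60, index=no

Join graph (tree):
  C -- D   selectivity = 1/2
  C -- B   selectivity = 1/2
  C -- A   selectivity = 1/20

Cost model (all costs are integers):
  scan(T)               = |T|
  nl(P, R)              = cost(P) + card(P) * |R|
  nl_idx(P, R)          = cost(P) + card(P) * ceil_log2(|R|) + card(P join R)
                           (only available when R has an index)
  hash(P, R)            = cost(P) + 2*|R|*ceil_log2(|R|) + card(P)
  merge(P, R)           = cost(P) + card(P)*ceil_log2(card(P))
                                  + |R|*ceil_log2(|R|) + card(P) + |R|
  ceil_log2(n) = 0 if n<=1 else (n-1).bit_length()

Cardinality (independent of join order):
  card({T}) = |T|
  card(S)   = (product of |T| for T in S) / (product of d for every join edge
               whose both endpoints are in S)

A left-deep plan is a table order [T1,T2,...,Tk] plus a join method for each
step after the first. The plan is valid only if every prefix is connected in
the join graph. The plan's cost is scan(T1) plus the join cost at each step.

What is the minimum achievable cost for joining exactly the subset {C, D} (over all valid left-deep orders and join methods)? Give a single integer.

Selinger DP over subsets of {C,D}:
  {C}: scan cost=200, card=200
  {D}: scan cost=300, card=300
  {CD}: card=30000; try (C,hash)→3800, (D,merge)→5000, (C,merge)→5100, (D,hash)→5800, (D,nl_idx)→32000, (D,nl)→60200 …(+1); best=3800 via (C,hash)

3800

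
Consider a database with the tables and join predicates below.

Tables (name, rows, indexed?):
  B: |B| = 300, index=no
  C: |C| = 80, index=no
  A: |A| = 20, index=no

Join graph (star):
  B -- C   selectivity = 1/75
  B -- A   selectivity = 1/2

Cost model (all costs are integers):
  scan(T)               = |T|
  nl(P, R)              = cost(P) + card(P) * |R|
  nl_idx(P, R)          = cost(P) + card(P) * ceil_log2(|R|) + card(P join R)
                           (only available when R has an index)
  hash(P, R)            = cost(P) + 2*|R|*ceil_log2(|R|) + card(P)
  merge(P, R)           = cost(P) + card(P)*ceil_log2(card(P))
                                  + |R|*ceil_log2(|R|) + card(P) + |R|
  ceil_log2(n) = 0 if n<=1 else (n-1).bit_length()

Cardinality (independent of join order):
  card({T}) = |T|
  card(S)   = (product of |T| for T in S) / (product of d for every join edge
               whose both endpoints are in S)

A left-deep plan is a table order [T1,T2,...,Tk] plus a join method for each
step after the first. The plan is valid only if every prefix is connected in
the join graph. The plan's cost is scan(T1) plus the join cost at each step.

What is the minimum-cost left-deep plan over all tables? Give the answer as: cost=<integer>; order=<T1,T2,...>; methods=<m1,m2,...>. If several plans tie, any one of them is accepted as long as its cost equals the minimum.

cost=2240; order=B,C,A; methods=hash,hash

Selinger DP (subsets sized 1..n):
  {B}: scan cost=300, card=300
  {C}: scan cost=80, card=80
  {A}: scan cost=20, card=20
  {BC}: card=320; try (C,hash)→1720, (B,merge)→3720, (C,merge)→3940, (B,hash)→5560, (B,nl)→24080, (C,nl)→24300; best=1720 via (C,hash)
  {AB}: card=3000; try (A,hash)→800, (B,merge)→3140, (A,merge)→3420, (B,hash)→5440, (B,nl)→6020, (A,nl)→6300; best=800 via (A,hash)
  {ABC}: card=3200; try (A,hash)→2240, (C,hash)→4920, (A,merge)→5040, (A,nl)→8120, (C,merge)→40440, (C,nl)→240800; best=2240 via (A,hash)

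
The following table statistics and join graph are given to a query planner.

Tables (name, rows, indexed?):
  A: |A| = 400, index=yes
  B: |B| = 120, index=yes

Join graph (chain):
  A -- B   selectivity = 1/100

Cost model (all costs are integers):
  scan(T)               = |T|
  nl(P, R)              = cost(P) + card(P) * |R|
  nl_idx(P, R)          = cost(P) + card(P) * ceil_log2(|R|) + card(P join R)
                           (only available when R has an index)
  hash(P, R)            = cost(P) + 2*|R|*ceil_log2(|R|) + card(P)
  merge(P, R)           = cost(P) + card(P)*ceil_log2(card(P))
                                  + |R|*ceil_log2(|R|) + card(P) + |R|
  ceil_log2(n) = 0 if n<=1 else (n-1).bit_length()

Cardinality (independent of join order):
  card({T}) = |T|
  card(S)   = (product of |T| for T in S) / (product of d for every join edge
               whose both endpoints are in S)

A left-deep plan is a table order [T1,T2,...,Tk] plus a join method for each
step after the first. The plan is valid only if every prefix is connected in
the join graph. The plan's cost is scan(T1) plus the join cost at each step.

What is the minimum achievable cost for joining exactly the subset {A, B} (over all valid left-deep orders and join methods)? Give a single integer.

Selinger DP over subsets of {A,B}:
  {A}: scan cost=400, card=400
  {B}: scan cost=120, card=120
  {AB}: card=480; try (A,nl_idx)→1680, (B,hash)→2480, (B,nl_idx)→3680, (A,merge)→5080, (B,merge)→5360, (A,hash)→7440 …(+2); best=1680 via (A,nl_idx)

1680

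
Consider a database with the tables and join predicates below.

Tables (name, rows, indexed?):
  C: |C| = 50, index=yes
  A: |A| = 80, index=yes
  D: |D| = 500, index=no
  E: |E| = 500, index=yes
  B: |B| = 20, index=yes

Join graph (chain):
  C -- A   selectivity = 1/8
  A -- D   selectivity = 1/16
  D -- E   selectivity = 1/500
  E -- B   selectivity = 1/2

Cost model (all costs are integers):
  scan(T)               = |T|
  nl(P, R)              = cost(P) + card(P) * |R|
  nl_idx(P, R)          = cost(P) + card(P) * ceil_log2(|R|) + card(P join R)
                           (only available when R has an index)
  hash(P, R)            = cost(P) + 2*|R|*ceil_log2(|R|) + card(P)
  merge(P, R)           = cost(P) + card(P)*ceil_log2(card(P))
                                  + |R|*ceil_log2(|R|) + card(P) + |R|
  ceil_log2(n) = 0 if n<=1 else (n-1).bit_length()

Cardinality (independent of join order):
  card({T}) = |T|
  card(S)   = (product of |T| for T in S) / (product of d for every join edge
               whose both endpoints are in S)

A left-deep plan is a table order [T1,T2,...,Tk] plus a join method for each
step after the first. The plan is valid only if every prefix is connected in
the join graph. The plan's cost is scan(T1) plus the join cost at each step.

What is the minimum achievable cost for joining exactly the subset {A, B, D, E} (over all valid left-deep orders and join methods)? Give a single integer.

9820

Selinger DP over subsets of {A,B,D,E}:
  {A}: scan cost=80, card=80
  {D}: scan cost=500, card=500
  {E}: scan cost=500, card=500
  {B}: scan cost=20, card=20
  {AD}: card=2500; try (A,hash)→2120, (D,merge)→5720, (A,merge)→6140, (A,nl_idx)→6500, (D,hash)→9160, (D,nl)→40080 …(+1); best=2120 via (A,hash)
  {DE}: card=500; try (E,nl_idx)→5500, (E,hash)→10000, (D,hash)→10000, (E,merge)→10500, (D,merge)→10500, (E,nl)→250500 …(+1); best=5500 via (E,nl_idx)
  {BE}: card=5000; try (B,hash)→1200, (E,merge)→5140, (E,nl_idx)→5200, (B,merge)→5620, (B,nl_idx)→8000, (E,hash)→9040 …(+2); best=1200 via (B,hash)
  {ADE}: card=2500; try (A,hash)→7120, (A,merge)→11140, (A,nl_idx)→11500, (E,hash)→13620, (E,nl_idx)→27120, (E,merge)→39620 …(+2); best=7120 via (A,hash)
  {BDE}: card=5000; try (B,hash)→6200, (B,merge)→10620, (B,nl_idx)→13000, (D,hash)→15200, (B,nl)→15500, (D,merge)→76200 …(+1); best=6200 via (B,hash)
  {ABDE}: card=25000; try (B,hash)→9820, (A,hash)→12320, (B,merge)→39740, (B,nl_idx)→44620, (B,nl)→57120, (A,nl_idx)→66200 …(+2); best=9820 via (B,hash)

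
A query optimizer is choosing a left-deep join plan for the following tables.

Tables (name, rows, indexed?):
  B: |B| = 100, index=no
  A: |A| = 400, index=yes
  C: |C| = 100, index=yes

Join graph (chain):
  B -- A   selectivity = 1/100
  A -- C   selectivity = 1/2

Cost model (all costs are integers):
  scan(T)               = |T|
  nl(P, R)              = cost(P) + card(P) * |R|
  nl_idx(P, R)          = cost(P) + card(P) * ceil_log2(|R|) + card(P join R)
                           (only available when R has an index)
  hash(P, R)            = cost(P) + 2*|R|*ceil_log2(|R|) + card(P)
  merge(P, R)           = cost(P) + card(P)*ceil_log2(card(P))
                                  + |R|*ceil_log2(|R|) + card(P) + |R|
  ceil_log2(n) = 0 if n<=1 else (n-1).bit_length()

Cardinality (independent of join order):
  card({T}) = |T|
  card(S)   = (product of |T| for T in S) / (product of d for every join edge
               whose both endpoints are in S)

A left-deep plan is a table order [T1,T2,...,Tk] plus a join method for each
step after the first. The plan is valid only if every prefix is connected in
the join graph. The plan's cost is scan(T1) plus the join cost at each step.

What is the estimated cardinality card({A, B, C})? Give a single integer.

20000

Tables in S: A(400), B(100), C(100)
Edges inside S: B-A(d=100), A-C(d=2)
numerator = 400 * 100 * 100 = 4000000
denominator = 100 * 2 = 200
card(S) = 4000000 / 200 = 20000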